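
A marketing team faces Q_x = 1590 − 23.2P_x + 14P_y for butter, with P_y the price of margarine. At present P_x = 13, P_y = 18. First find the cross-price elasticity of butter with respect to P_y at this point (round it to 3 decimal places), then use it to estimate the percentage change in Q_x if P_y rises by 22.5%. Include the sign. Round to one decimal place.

3.7%

At P_x = 13, P_y = 18: Q_x = 1540.4.
∂Q_x/∂P_y = 14.
ε = (∂Q_x/∂P_y)(P_y/Q_x) = 14.0000 × 18/1540.4 ≈ 0.164.
%ΔQ_x ≈ ε × %ΔP_y = 0.164 × (22.5%) = 3.7%.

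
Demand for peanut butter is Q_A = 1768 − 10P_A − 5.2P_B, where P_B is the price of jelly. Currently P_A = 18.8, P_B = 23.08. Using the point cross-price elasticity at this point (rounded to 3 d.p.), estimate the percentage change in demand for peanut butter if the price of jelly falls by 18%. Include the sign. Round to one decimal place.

1.5%

At P_A = 18.8, P_B = 23.08: Q_A = 1459.984.
∂Q_A/∂P_B = -5.2.
ε = (∂Q_A/∂P_B)(P_B/Q_A) = -5.2000 × 23.08/1459.984 ≈ -0.082.
%ΔQ_A ≈ ε × %ΔP_B = -0.082 × (-18%) = 1.5%.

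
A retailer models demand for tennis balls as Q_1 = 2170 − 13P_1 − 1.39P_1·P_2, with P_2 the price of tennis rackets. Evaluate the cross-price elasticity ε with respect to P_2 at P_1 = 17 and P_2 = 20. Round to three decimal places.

-0.320

At P_1 = 17 and P_2 = 20: Q_1 = 1476.4.
∂Q_1/∂P_2 = -1.39P_1 = -1.39(17) = -23.6300.
ε = (∂Q_1/∂P_2)(P_2/Q_1) = -23.6300 × (20/1476.4) ≈ -0.320.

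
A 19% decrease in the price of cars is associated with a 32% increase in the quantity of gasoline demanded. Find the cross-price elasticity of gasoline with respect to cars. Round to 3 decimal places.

ε = (%ΔQ of gasoline) / (%ΔP of cars) = (32%) / (-19%) ≈ -1.684.
Negative cross-price elasticity: complements.

-1.684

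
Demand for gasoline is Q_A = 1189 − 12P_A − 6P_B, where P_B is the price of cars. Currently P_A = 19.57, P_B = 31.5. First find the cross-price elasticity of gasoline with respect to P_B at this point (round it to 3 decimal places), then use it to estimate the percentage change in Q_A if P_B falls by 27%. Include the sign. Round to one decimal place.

6.7%

At P_A = 19.57, P_B = 31.5: Q_A = 765.16.
∂Q_A/∂P_B = -6.
ε = (∂Q_A/∂P_B)(P_B/Q_A) = -6.0000 × 31.5/765.16 ≈ -0.247.
%ΔQ_A ≈ ε × %ΔP_B = -0.247 × (-27%) = 6.7%.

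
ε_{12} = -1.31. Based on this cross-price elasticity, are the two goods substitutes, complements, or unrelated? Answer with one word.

ε = -1.31 < 0, so a higher price of good 2 lowers demand for good 1: complements.

complements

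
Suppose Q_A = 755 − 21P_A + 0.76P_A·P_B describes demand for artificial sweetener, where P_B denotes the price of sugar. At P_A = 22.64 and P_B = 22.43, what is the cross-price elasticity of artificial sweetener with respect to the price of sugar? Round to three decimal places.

0.580

At P_A = 22.64 and P_B = 22.43: Q_A = 665.500.
∂Q_A/∂P_B = 0.76P_A = 0.76(22.64) = 17.2064.
ε = (∂Q_A/∂P_B)(P_B/Q_A) = 17.2064 × (22.43/665.500) ≈ 0.580.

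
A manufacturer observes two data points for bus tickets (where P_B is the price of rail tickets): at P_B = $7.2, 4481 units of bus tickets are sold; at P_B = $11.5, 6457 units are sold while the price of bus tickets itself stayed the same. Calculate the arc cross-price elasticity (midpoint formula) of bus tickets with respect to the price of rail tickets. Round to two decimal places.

0.79

ΔQ_A = 6457 − 4481 = 1976; ΔP_B = 11.5 − 7.2 = 4.3.
Midpoints: Q̄_A = 5469.0, P̄_B = 9.35.
ε = (ΔQ_A/Q̄_A)/(ΔP_B/P̄_B) = (1976/5469.0)/(4.3/9.35) ≈ 0.79.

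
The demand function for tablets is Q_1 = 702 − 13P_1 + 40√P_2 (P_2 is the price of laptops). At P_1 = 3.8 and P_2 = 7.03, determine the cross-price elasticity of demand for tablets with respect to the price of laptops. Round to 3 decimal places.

0.070

At P_1 = 3.8 and P_2 = 7.03: Q_1 = 758.657.
∂Q_1/∂P_2 = 40/(2√P_2) = 40/(2√7.03) = 7.5431.
ε = (∂Q_1/∂P_2)(P_2/Q_1) = 7.5431 × (7.03/758.657) ≈ 0.070.
ε > 0: substitutes.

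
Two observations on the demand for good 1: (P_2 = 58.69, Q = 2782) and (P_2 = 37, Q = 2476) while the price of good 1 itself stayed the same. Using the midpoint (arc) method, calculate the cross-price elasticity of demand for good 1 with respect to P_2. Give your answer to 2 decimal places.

0.26

ΔQ_1 = 2476 − 2782 = -306; ΔP_2 = 37 − 58.69 = -21.69.
Midpoints: Q̄_1 = 2629.0, P̄_2 = 47.84.
ε = (ΔQ_1/Q̄_1)/(ΔP_2/P̄_2) = (-306/2629.0)/(-21.69/47.84) ≈ 0.26.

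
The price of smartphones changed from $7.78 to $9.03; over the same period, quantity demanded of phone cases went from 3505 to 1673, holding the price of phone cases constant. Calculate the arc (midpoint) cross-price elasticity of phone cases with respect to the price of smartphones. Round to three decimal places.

ΔQ_A = 1673 − 3505 = -1832; ΔP_B = 9.03 − 7.78 = 1.25.
Midpoints: Q̄_A = 2589.0, P̄_B = 8.40.
ε = (ΔQ_A/Q̄_A)/(ΔP_B/P̄_B) = (-1832/2589.0)/(1.25/8.40) ≈ -4.758.

-4.758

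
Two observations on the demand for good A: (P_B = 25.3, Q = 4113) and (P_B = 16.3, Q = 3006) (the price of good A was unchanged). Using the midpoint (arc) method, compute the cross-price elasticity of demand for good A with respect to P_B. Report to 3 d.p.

ΔQ_A = 3006 − 4113 = -1107; ΔP_B = 16.3 − 25.3 = -9.
Midpoints: Q̄_A = 3559.5, P̄_B = 20.80.
ε = (ΔQ_A/Q̄_A)/(ΔP_B/P̄_B) = (-1107/3559.5)/(-9/20.80) ≈ 0.719.

0.719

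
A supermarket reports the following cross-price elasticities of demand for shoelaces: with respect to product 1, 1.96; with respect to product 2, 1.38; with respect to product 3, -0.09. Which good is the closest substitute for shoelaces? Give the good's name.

Substitutes have ε > 0. Among the positive values, 1.96 (product 1) is largest.

product 1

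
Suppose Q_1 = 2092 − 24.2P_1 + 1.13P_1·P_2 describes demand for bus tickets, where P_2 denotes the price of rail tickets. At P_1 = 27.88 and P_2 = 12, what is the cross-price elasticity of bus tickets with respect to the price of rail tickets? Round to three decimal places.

At P_1 = 27.88 and P_2 = 12: Q_1 = 1795.357.
∂Q_1/∂P_2 = 1.13P_1 = 1.13(27.88) = 31.5044.
ε = (∂Q_1/∂P_2)(P_2/Q_1) = 31.5044 × (12/1795.357) ≈ 0.211.
ε > 0: substitutes.

0.211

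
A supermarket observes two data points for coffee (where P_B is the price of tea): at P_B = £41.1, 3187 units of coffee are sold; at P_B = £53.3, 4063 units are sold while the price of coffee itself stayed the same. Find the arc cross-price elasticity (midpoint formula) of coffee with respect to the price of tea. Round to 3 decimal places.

ΔQ_A = 4063 − 3187 = 876; ΔP_B = 53.3 − 41.1 = 12.2.
Midpoints: Q̄_A = 3625.0, P̄_B = 47.20.
ε = (ΔQ_A/Q̄_A)/(ΔP_B/P̄_B) = (876/3625.0)/(12.2/47.20) ≈ 0.935.

0.935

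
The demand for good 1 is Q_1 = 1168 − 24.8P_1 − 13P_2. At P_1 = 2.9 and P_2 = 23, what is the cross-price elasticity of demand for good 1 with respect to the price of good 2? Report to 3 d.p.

-0.375

At P_1 = 2.9 and P_2 = 23: Q_1 = 797.08.
∂Q_1/∂P_2 = -13.
ε = (∂Q_1/∂P_2)(P_2/Q_1) = -13 × (23/797.08) ≈ -0.375.
Since ε < 0, good 1 and good 2 are complements.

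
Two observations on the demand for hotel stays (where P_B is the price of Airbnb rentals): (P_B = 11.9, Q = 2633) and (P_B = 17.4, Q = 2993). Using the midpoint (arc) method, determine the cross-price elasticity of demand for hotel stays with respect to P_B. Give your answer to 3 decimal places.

ΔQ_A = 2993 − 2633 = 360; ΔP_B = 17.4 − 11.9 = 5.5.
Midpoints: Q̄_A = 2813.0, P̄_B = 14.65.
ε = (ΔQ_A/Q̄_A)/(ΔP_B/P̄_B) = (360/2813.0)/(5.5/14.65) ≈ 0.341.
ε > 0: hotel stays and Airbnb rentals are substitutes.

0.341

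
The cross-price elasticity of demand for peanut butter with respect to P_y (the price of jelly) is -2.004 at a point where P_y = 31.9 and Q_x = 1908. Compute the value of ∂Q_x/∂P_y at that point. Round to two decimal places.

-119.86

ε = (∂Q_x/∂P_y)·(P_y/Q_x) ⇒ ∂Q_x/∂P_y = ε·Q_x/P_y = -2.004 × 1908/31.9 ≈ -119.86.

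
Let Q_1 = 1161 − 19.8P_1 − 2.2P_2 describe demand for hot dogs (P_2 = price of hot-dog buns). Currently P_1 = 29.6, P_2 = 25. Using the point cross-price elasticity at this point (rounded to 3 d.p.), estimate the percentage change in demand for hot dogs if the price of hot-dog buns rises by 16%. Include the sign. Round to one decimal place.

At P_1 = 29.6, P_2 = 25: Q_1 = 519.92.
∂Q_1/∂P_2 = -2.2.
ε = (∂Q_1/∂P_2)(P_2/Q_1) = -2.2000 × 25/519.92 ≈ -0.106.
%ΔQ_1 ≈ ε × %ΔP_2 = -0.106 × (16%) = -1.7%.

-1.7%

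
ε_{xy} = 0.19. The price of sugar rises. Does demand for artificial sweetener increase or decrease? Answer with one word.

increase

ε > 0 and the price of sugar rises, so the quantity of artificial sweetener moves in the same direction: it increases.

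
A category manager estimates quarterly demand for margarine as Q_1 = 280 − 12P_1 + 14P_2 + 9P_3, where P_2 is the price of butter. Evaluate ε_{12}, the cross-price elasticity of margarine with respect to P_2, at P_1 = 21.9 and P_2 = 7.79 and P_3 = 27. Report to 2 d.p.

0.30

At P_1 = 21.9 and P_2 = 7.79 and P_3 = 27: Q_1 = 369.26.
∂Q_1/∂P_2 = 14.
ε = (∂Q_1/∂P_2)(P_2/Q_1) = 14 × (7.79/369.26) ≈ 0.30.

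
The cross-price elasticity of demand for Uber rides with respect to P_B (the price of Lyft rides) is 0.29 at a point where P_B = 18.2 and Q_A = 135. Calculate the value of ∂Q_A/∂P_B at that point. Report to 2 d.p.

ε = (∂Q_A/∂P_B)·(P_B/Q_A) ⇒ ∂Q_A/∂P_B = ε·Q_A/P_B = 0.29 × 135/18.2 ≈ 2.15.

2.15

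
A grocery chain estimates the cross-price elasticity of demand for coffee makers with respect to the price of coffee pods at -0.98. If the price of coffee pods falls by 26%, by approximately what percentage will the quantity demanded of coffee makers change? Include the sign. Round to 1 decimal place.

%ΔQ ≈ ε × %ΔP of coffee pods = -0.98 × (-26%) = 25.5%.
Demand for coffee makers rises by about 25.5%.

25.5%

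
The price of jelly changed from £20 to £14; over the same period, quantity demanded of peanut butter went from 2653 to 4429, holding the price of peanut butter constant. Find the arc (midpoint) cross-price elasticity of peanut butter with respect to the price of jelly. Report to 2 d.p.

-1.42

ΔQ_A = 4429 − 2653 = 1776; ΔP_B = 14 − 20 = -6.
Midpoints: Q̄_A = 3541.0, P̄_B = 17.00.
ε = (ΔQ_A/Q̄_A)/(ΔP_B/P̄_B) = (1776/3541.0)/(-6/17.00) ≈ -1.42.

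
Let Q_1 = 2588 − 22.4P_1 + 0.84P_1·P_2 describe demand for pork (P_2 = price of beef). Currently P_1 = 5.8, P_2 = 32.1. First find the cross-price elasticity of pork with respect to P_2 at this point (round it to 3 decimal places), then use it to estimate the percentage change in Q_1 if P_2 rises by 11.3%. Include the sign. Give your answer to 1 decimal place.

At P_1 = 5.8, P_2 = 32.1: Q_1 = 2614.471.
∂Q_1/∂P_2 = 0.84P_1 = 4.8720.
ε = (∂Q_1/∂P_2)(P_2/Q_1) = 4.8720 × 32.1/2614.471 ≈ 0.060.
%ΔQ_1 ≈ ε × %ΔP_2 = 0.060 × (11.3%) = 0.7%.

0.7%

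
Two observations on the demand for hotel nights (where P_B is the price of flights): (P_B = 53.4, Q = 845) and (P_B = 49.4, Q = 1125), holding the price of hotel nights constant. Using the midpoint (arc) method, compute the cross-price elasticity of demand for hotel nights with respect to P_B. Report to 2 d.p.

ΔQ_A = 1125 − 845 = 280; ΔP_B = 49.4 − 53.4 = -4.
Midpoints: Q̄_A = 985.0, P̄_B = 51.40.
ε = (ΔQ_A/Q̄_A)/(ΔP_B/P̄_B) = (280/985.0)/(-4/51.40) ≈ -3.65.

-3.65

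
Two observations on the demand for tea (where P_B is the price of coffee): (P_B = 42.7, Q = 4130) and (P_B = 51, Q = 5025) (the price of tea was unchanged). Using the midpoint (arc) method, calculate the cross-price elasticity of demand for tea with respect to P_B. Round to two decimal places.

ΔQ_A = 5025 − 4130 = 895; ΔP_B = 51 − 42.7 = 8.3.
Midpoints: Q̄_A = 4577.5, P̄_B = 46.85.
ε = (ΔQ_A/Q̄_A)/(ΔP_B/P̄_B) = (895/4577.5)/(8.3/46.85) ≈ 1.10.
ε > 0: tea and coffee are substitutes.

1.10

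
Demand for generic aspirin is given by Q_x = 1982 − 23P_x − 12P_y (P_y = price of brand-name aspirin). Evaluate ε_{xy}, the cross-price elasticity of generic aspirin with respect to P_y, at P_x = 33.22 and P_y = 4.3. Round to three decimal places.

At P_x = 33.22 and P_y = 4.3: Q_x = 1166.34.
∂Q_x/∂P_y = -12.
ε = (∂Q_x/∂P_y)(P_y/Q_x) = -12 × (4.3/1166.34) ≈ -0.044.

-0.044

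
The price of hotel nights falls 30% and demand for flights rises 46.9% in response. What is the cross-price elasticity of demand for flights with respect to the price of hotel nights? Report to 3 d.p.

-1.563

ε = (%ΔQ of flights) / (%ΔP of hotel nights) = (46.9%) / (-30%) ≈ -1.563.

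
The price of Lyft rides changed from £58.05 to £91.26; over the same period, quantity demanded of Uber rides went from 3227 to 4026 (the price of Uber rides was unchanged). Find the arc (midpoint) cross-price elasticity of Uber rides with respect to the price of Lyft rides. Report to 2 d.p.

0.50

ΔQ_A = 4026 − 3227 = 799; ΔP_B = 91.26 − 58.05 = 33.21.
Midpoints: Q̄_A = 3626.5, P̄_B = 74.66.
ε = (ΔQ_A/Q̄_A)/(ΔP_B/P̄_B) = (799/3626.5)/(33.21/74.66) ≈ 0.50.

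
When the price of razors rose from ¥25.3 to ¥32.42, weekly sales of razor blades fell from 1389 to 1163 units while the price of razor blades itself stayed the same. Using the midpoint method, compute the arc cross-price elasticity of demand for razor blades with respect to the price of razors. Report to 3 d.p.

-0.718

ΔQ_A = 1163 − 1389 = -226; ΔP_B = 32.42 − 25.3 = 7.12.
Midpoints: Q̄_A = 1276.0, P̄_B = 28.86.
ε = (ΔQ_A/Q̄_A)/(ΔP_B/P̄_B) = (-226/1276.0)/(7.12/28.86) ≈ -0.718.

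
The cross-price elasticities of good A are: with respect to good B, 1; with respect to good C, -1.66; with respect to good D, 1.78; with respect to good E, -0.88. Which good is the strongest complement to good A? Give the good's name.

good C

Complements have ε < 0. The most negative value is -1.66 (good C).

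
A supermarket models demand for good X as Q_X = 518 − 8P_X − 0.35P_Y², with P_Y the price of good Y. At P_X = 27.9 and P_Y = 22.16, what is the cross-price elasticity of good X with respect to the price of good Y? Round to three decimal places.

-2.796

At P_X = 27.9 and P_Y = 22.16: Q_X = 122.927.
∂Q_X/∂P_Y = -0.7P_Y = -0.7(22.16) = -15.5120.
ε = (∂Q_X/∂P_Y)(P_Y/Q_X) = -15.5120 × (22.16/122.927) ≈ -2.796.
ε < 0: complements.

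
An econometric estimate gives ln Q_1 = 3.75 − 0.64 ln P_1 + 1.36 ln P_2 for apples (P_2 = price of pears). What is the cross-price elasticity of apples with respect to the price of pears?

In a log-linear (constant-elasticity) demand function, the coefficient on ln P_2 is the cross-price elasticity.
ε = 1.36. Positive, so apples and pears are substitutes.

1.36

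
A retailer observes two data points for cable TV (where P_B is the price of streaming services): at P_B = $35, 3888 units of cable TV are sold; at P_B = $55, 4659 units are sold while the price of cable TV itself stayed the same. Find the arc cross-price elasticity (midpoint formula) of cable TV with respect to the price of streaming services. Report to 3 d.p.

0.406

ΔQ_A = 4659 − 3888 = 771; ΔP_B = 55 − 35 = 20.
Midpoints: Q̄_A = 4273.5, P̄_B = 45.00.
ε = (ΔQ_A/Q̄_A)/(ΔP_B/P̄_B) = (771/4273.5)/(20/45.00) ≈ 0.406.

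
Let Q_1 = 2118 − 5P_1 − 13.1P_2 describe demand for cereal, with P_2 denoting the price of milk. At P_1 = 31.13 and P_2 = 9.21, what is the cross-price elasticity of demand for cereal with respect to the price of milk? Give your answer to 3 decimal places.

-0.066

At P_1 = 31.13 and P_2 = 9.21: Q_1 = 1841.699.
∂Q_1/∂P_2 = -13.1.
ε = (∂Q_1/∂P_2)(P_2/Q_1) = -13.1 × (9.21/1841.699) ≈ -0.066.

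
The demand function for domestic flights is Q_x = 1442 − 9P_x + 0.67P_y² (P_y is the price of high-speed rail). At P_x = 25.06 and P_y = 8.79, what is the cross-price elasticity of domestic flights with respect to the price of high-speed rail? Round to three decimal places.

0.082

At P_x = 25.06 and P_y = 8.79: Q_x = 1268.227.
∂Q_x/∂P_y = 1.34P_y = 1.34(8.79) = 11.7786.
ε = (∂Q_x/∂P_y)(P_y/Q_x) = 11.7786 × (8.79/1268.227) ≈ 0.082.
ε > 0: substitutes.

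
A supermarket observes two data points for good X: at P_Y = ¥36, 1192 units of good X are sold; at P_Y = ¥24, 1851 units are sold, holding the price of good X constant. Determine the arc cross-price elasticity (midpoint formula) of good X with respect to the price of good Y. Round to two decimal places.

-1.08

ΔQ_X = 1851 − 1192 = 659; ΔP_Y = 24 − 36 = -12.
Midpoints: Q̄_X = 1521.5, P̄_Y = 30.00.
ε = (ΔQ_X/Q̄_X)/(ΔP_Y/P̄_Y) = (659/1521.5)/(-12/30.00) ≈ -1.08.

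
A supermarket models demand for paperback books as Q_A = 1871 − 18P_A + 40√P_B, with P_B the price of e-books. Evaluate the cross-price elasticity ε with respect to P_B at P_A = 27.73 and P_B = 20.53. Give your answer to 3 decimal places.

At P_A = 27.73 and P_B = 20.53: Q_A = 1553.100.
∂Q_A/∂P_B = 40/(2√P_B) = 40/(2√20.53) = 4.4140.
ε = (∂Q_A/∂P_B)(P_B/Q_A) = 4.4140 × (20.53/1553.100) ≈ 0.058.
ε > 0: substitutes.

0.058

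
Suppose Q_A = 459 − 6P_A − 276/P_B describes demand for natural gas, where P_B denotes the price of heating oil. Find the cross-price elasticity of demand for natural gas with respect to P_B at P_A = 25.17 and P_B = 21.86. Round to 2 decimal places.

0.04

At P_A = 25.17 and P_B = 21.86: Q_A = 295.354.
∂Q_A/∂P_B = 276/P_B² = 0.5776.
ε = (∂Q_A/∂P_B)(P_B/Q_A) = 0.5776 × (21.86/295.354) ≈ 0.04.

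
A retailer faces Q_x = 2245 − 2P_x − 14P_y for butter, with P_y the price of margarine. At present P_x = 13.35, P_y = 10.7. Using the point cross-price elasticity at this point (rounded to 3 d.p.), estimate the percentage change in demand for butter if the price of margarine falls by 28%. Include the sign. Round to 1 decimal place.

At P_x = 13.35, P_y = 10.7: Q_x = 2068.5.
∂Q_x/∂P_y = -14.
ε = (∂Q_x/∂P_y)(P_y/Q_x) = -14.0000 × 10.7/2068.5 ≈ -0.072.
%ΔQ_x ≈ ε × %ΔP_y = -0.072 × (-28%) = 2.0%.

2.0%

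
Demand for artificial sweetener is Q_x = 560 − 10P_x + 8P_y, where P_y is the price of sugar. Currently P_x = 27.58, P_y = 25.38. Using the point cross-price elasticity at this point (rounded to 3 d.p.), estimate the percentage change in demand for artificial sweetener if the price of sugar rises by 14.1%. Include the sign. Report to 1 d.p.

5.9%

At P_x = 27.58, P_y = 25.38: Q_x = 487.24.
∂Q_x/∂P_y = 8.
ε = (∂Q_x/∂P_y)(P_y/Q_x) = 8.0000 × 25.38/487.24 ≈ 0.417.
%ΔQ_x ≈ ε × %ΔP_y = 0.417 × (14.1%) = 5.9%.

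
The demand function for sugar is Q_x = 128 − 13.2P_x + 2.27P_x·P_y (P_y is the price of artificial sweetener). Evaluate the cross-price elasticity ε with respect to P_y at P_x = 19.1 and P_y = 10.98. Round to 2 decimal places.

At P_x = 19.1 and P_y = 10.98: Q_x = 351.940.
∂Q_x/∂P_y = 2.27P_x = 2.27(19.1) = 43.3570.
ε = (∂Q_x/∂P_y)(P_y/Q_x) = 43.3570 × (10.98/351.940) ≈ 1.35.
ε > 0: substitutes.

1.35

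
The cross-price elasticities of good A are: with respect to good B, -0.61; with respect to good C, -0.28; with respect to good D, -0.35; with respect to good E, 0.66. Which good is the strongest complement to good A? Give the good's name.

Complements have ε < 0. The most negative value is -0.61 (good B).

good B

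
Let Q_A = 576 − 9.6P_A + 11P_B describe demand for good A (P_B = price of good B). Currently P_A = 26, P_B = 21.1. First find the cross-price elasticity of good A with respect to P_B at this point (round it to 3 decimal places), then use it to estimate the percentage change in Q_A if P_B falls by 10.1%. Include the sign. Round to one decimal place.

At P_A = 26, P_B = 21.1: Q_A = 558.5.
∂Q_A/∂P_B = 11.
ε = (∂Q_A/∂P_B)(P_B/Q_A) = 11.0000 × 21.1/558.5 ≈ 0.416.
%ΔQ_A ≈ ε × %ΔP_B = 0.416 × (-10.1%) = -4.2%.

-4.2%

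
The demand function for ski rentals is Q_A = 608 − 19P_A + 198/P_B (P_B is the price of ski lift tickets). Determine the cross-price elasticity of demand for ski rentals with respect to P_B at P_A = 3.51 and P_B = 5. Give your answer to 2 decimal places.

At P_A = 3.51 and P_B = 5: Q_A = 580.91.
∂Q_A/∂P_B = −198/P_B² = -7.9200.
ε = (∂Q_A/∂P_B)(P_B/Q_A) = -7.9200 × (5/580.91) ≈ -0.07.

-0.07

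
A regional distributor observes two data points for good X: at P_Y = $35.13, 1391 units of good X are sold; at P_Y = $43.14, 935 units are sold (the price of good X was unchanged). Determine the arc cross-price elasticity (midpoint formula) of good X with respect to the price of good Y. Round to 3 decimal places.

-1.916

ΔQ_X = 935 − 1391 = -456; ΔP_Y = 43.14 − 35.13 = 8.01.
Midpoints: Q̄_X = 1163.0, P̄_Y = 39.14.
ε = (ΔQ_X/Q̄_X)/(ΔP_Y/P̄_Y) = (-456/1163.0)/(8.01/39.14) ≈ -1.916.
ε < 0: good X and good Y are complements.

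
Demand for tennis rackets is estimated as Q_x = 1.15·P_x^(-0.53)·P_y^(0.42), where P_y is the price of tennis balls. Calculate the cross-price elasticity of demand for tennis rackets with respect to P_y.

0.42

In a log-linear (constant-elasticity) demand function, the coefficient on the exponent of P_y is the cross-price elasticity.
ε = 0.42. Positive, so tennis rackets and tennis balls are substitutes.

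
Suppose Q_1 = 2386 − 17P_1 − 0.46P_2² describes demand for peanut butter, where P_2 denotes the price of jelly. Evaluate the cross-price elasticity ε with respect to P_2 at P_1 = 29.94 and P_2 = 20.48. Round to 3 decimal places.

At P_1 = 29.94 and P_2 = 20.48: Q_1 = 1684.082.
∂Q_1/∂P_2 = -0.92P_2 = -0.92(20.48) = -18.8416.
ε = (∂Q_1/∂P_2)(P_2/Q_1) = -18.8416 × (20.48/1684.082) ≈ -0.229.
ε < 0: complements.

-0.229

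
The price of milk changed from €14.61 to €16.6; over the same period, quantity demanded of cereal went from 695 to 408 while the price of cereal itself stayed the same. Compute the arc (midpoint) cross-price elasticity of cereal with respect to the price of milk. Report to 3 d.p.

-4.081

ΔQ_A = 408 − 695 = -287; ΔP_B = 16.6 − 14.61 = 1.99.
Midpoints: Q̄_A = 551.5, P̄_B = 15.61.
ε = (ΔQ_A/Q̄_A)/(ΔP_B/P̄_B) = (-287/551.5)/(1.99/15.61) ≈ -4.081.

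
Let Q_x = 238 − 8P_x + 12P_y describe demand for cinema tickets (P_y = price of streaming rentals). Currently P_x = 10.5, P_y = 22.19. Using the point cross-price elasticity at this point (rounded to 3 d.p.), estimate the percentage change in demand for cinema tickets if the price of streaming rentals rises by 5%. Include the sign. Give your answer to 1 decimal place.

At P_x = 10.5, P_y = 22.19: Q_x = 420.28.
∂Q_x/∂P_y = 12.
ε = (∂Q_x/∂P_y)(P_y/Q_x) = 12.0000 × 22.19/420.28 ≈ 0.634.
%ΔQ_x ≈ ε × %ΔP_y = 0.634 × (5%) = 3.2%.

3.2%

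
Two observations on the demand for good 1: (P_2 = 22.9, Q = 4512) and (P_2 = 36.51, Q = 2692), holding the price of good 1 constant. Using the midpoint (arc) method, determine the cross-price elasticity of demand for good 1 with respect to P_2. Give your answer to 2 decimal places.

-1.10

ΔQ_1 = 2692 − 4512 = -1820; ΔP_2 = 36.51 − 22.9 = 13.61.
Midpoints: Q̄_1 = 3602.0, P̄_2 = 29.70.
ε = (ΔQ_1/Q̄_1)/(ΔP_2/P̄_2) = (-1820/3602.0)/(13.61/29.70) ≈ -1.10.
ε < 0: good 1 and good 2 are complements.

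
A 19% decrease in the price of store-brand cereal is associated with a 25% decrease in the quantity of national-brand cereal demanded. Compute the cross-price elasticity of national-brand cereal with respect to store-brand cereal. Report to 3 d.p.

ε = (%ΔQ of national-brand cereal) / (%ΔP of store-brand cereal) = (-25%) / (-19%) ≈ 1.316.
Positive cross-price elasticity: substitutes.

1.316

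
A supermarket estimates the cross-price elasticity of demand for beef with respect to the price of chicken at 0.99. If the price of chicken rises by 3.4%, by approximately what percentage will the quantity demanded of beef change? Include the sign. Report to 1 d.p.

3.4%

%ΔQ ≈ ε × %ΔP of chicken = 0.99 × (3.4%) = 3.4%.
Demand for beef rises by about 3.4%.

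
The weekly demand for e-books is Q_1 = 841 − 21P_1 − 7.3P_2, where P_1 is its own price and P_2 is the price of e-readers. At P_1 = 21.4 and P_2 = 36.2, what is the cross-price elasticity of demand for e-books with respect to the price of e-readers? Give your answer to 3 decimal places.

-2.075

At P_1 = 21.4 and P_2 = 36.2: Q_1 = 127.34.
∂Q_1/∂P_2 = -7.3.
ε = (∂Q_1/∂P_2)(P_2/Q_1) = -7.3 × (36.2/127.34) ≈ -2.075.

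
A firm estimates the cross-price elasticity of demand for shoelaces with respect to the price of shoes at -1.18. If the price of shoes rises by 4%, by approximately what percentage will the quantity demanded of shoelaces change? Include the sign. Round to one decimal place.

%ΔQ ≈ ε × %ΔP of shoes = -1.18 × (4%) = -4.7%.

-4.7%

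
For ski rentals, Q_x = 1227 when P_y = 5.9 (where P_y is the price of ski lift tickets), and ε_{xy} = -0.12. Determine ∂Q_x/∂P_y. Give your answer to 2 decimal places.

-24.96

ε = (∂Q_x/∂P_y)·(P_y/Q_x) ⇒ ∂Q_x/∂P_y = ε·Q_x/P_y = -0.12 × 1227/5.9 ≈ -24.96.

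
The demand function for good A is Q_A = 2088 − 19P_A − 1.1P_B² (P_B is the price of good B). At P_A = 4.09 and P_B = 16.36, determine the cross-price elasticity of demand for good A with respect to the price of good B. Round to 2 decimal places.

-0.34

At P_A = 4.09 and P_B = 16.36: Q_A = 1715.875.
∂Q_A/∂P_B = -2.2P_B = -2.2(16.36) = -35.9920.
ε = (∂Q_A/∂P_B)(P_B/Q_A) = -35.9920 × (16.36/1715.875) ≈ -0.34.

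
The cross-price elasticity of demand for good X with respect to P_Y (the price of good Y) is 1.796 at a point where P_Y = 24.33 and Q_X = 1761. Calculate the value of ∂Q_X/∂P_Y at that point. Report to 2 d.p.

ε = (∂Q_X/∂P_Y)·(P_Y/Q_X) ⇒ ∂Q_X/∂P_Y = ε·Q_X/P_Y = 1.796 × 1761/24.33 ≈ 129.99.

129.99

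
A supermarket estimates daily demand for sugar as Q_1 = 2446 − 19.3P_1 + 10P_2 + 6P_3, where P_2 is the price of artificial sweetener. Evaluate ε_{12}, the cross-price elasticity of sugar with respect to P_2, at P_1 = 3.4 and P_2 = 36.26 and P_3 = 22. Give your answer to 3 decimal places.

At P_1 = 3.4 and P_2 = 36.26 and P_3 = 22: Q_1 = 2874.98.
∂Q_1/∂P_2 = 10.
ε = (∂Q_1/∂P_2)(P_2/Q_1) = 10 × (36.26/2874.98) ≈ 0.126.
Since ε > 0, sugar and artificial sweetener are substitutes.

0.126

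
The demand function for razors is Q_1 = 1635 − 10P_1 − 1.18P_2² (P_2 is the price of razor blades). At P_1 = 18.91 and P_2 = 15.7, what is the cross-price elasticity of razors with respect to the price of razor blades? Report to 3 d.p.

-0.504

At P_1 = 18.91 and P_2 = 15.7: Q_1 = 1155.042.
∂Q_1/∂P_2 = -2.36P_2 = -2.36(15.7) = -37.0520.
ε = (∂Q_1/∂P_2)(P_2/Q_1) = -37.0520 × (15.7/1155.042) ≈ -0.504.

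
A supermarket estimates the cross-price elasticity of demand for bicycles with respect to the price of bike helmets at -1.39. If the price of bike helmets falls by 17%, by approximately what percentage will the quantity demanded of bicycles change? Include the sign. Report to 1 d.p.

23.6%

%ΔQ ≈ ε × %ΔP of bike helmets = -1.39 × (-17%) = 23.6%.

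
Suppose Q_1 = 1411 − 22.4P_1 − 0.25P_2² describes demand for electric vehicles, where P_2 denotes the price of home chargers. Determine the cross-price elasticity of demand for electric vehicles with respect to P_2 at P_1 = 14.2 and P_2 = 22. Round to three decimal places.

-0.249

At P_1 = 14.2 and P_2 = 22: Q_1 = 971.92.
∂Q_1/∂P_2 = -0.5P_2 = -0.5(22) = -11.0000.
ε = (∂Q_1/∂P_2)(P_2/Q_1) = -11.0000 × (22/971.92) ≈ -0.249.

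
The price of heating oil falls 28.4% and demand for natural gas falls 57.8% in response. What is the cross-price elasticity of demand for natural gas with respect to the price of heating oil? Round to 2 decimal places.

ε = (%ΔQ of natural gas) / (%ΔP of heating oil) = (-57.8%) / (-28.4%) ≈ 2.04.
Positive cross-price elasticity: substitutes.

2.04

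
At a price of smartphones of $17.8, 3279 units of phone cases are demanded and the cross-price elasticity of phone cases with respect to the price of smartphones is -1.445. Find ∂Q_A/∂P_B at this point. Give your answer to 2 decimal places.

-266.19

ε = (∂Q_A/∂P_B)·(P_B/Q_A) ⇒ ∂Q_A/∂P_B = ε·Q_A/P_B = -1.445 × 3279/17.8 ≈ -266.19.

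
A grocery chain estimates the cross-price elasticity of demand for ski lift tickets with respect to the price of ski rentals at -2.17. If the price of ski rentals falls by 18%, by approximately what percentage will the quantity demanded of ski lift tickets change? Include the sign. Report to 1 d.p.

%ΔQ ≈ ε × %ΔP of ski rentals = -2.17 × (-18%) = 39.1%.

39.1%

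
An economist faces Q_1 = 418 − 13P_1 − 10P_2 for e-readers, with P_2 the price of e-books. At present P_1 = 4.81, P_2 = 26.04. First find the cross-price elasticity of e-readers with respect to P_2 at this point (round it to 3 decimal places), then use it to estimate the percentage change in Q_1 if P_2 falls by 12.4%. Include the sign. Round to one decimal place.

At P_1 = 4.81, P_2 = 26.04: Q_1 = 95.07.
∂Q_1/∂P_2 = -10.
ε = (∂Q_1/∂P_2)(P_2/Q_1) = -10.0000 × 26.04/95.07 ≈ -2.739.
%ΔQ_1 ≈ ε × %ΔP_2 = -2.739 × (-12.4%) = 34.0%.

34.0%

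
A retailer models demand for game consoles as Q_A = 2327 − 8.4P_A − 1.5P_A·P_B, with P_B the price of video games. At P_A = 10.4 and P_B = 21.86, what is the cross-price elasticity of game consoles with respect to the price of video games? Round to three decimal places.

At P_A = 10.4 and P_B = 21.86: Q_A = 1898.624.
∂Q_A/∂P_B = -1.5P_A = -1.5(10.4) = -15.6000.
ε = (∂Q_A/∂P_B)(P_B/Q_A) = -15.6000 × (21.86/1898.624) ≈ -0.180.
ε < 0: complements.

-0.180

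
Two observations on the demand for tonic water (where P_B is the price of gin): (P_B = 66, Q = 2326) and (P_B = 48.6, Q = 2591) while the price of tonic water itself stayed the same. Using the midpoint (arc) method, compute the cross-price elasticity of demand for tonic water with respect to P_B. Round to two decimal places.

ΔQ_A = 2591 − 2326 = 265; ΔP_B = 48.6 − 66 = -17.4.
Midpoints: Q̄_A = 2458.5, P̄_B = 57.30.
ε = (ΔQ_A/Q̄_A)/(ΔP_B/P̄_B) = (265/2458.5)/(-17.4/57.30) ≈ -0.35.
ε < 0: tonic water and gin are complements.

-0.35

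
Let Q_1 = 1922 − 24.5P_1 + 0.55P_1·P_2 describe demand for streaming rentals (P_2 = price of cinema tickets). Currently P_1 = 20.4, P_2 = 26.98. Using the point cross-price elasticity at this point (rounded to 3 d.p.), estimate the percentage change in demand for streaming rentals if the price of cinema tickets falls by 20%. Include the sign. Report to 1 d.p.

At P_1 = 20.4, P_2 = 26.98: Q_1 = 1724.916.
∂Q_1/∂P_2 = 0.55P_1 = 11.2200.
ε = (∂Q_1/∂P_2)(P_2/Q_1) = 11.2200 × 26.98/1724.916 ≈ 0.175.
%ΔQ_1 ≈ ε × %ΔP_2 = 0.175 × (-20%) = -3.5%.

-3.5%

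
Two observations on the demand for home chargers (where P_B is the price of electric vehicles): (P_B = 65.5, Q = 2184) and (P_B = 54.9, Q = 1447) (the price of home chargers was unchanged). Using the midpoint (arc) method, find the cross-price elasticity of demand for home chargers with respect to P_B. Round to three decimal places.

2.305

ΔQ_A = 1447 − 2184 = -737; ΔP_B = 54.9 − 65.5 = -10.6.
Midpoints: Q̄_A = 1815.5, P̄_B = 60.20.
ε = (ΔQ_A/Q̄_A)/(ΔP_B/P̄_B) = (-737/1815.5)/(-10.6/60.20) ≈ 2.305.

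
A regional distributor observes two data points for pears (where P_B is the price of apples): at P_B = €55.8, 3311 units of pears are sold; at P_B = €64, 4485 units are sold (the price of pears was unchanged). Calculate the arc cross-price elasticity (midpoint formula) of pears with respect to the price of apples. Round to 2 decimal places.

2.20

ΔQ_A = 4485 − 3311 = 1174; ΔP_B = 64 − 55.8 = 8.2.
Midpoints: Q̄_A = 3898.0, P̄_B = 59.90.
ε = (ΔQ_A/Q̄_A)/(ΔP_B/P̄_B) = (1174/3898.0)/(8.2/59.90) ≈ 2.20.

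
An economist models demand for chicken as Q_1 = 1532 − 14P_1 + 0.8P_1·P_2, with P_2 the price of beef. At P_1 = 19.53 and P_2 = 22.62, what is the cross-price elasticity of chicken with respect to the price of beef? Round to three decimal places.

At P_1 = 19.53 and P_2 = 22.62: Q_1 = 1611.995.
∂Q_1/∂P_2 = 0.8P_1 = 0.8(19.53) = 15.6240.
ε = (∂Q_1/∂P_2)(P_2/Q_1) = 15.6240 × (22.62/1611.995) ≈ 0.219.
ε > 0: substitutes.

0.219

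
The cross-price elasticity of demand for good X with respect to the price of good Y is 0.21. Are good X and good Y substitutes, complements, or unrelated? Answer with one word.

substitutes

ε = 0.21 > 0, so a higher price of good Y raises demand for good X: substitutes.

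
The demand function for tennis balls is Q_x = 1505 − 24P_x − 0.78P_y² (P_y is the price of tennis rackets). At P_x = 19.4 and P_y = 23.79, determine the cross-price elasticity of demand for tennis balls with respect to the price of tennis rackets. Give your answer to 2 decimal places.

-1.48

At P_x = 19.4 and P_y = 23.79: Q_x = 597.948.
∂Q_x/∂P_y = -1.56P_y = -1.56(23.79) = -37.1124.
ε = (∂Q_x/∂P_y)(P_y/Q_x) = -37.1124 × (23.79/597.948) ≈ -1.48.
ε < 0: complements.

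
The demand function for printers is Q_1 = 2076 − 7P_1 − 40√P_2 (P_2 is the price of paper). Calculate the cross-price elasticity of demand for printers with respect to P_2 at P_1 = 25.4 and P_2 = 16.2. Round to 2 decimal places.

At P_1 = 25.4 and P_2 = 16.2: Q_1 = 1737.203.
∂Q_1/∂P_2 = -40/(2√P_2) = -40/(2√16.2) = -4.9690.
ε = (∂Q_1/∂P_2)(P_2/Q_1) = -4.9690 × (16.2/1737.203) ≈ -0.05.

-0.05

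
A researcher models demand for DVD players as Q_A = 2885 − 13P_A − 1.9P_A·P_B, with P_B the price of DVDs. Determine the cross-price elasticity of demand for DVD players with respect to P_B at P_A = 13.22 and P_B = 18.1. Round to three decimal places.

-0.201

At P_A = 13.22 and P_B = 18.1: Q_A = 2258.504.
∂Q_A/∂P_B = -1.9P_A = -1.9(13.22) = -25.1180.
ε = (∂Q_A/∂P_B)(P_B/Q_A) = -25.1180 × (18.1/2258.504) ≈ -0.201.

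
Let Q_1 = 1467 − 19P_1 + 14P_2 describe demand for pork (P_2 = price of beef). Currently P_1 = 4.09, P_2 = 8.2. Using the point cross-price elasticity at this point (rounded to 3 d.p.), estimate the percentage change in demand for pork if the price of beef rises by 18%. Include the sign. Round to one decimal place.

At P_1 = 4.09, P_2 = 8.2: Q_1 = 1504.09.
∂Q_1/∂P_2 = 14.
ε = (∂Q_1/∂P_2)(P_2/Q_1) = 14.0000 × 8.2/1504.09 ≈ 0.076.
%ΔQ_1 ≈ ε × %ΔP_2 = 0.076 × (18%) = 1.4%.

1.4%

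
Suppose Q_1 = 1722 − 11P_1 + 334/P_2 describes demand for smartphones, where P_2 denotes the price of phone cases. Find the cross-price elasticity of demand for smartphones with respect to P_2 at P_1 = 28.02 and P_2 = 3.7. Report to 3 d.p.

-0.060

At P_1 = 28.02 and P_2 = 3.7: Q_1 = 1504.050.
∂Q_1/∂P_2 = −334/P_2² = -24.3974.
ε = (∂Q_1/∂P_2)(P_2/Q_1) = -24.3974 × (3.7/1504.050) ≈ -0.060.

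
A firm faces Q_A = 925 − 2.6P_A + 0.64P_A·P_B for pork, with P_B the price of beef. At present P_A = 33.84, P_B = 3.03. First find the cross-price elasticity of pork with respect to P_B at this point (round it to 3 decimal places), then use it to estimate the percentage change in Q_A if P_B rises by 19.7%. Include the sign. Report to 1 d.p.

1.4%

At P_A = 33.84, P_B = 3.03: Q_A = 902.639.
∂Q_A/∂P_B = 0.64P_A = 21.6576.
ε = (∂Q_A/∂P_B)(P_B/Q_A) = 21.6576 × 3.03/902.639 ≈ 0.073.
%ΔQ_A ≈ ε × %ΔP_B = 0.073 × (19.7%) = 1.4%.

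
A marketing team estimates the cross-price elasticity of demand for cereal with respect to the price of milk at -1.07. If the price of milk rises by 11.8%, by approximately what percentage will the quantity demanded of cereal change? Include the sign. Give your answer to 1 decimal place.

-12.6%

%ΔQ ≈ ε × %ΔP of milk = -1.07 × (11.8%) = -12.6%.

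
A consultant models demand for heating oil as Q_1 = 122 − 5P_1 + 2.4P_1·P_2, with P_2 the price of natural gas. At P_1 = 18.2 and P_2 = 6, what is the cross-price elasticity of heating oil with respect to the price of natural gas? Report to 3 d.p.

At P_1 = 18.2 and P_2 = 6: Q_1 = 293.08.
∂Q_1/∂P_2 = 2.4P_1 = 2.4(18.2) = 43.6800.
ε = (∂Q_1/∂P_2)(P_2/Q_1) = 43.6800 × (6/293.08) ≈ 0.894.
ε > 0: substitutes.

0.894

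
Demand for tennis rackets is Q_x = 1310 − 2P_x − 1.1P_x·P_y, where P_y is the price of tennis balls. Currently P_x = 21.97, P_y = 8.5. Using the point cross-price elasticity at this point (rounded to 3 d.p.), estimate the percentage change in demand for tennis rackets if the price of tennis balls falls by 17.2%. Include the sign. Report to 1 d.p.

At P_x = 21.97, P_y = 8.5: Q_x = 1060.640.
∂Q_x/∂P_y = -1.1P_x = -24.1670.
ε = (∂Q_x/∂P_y)(P_y/Q_x) = -24.1670 × 8.5/1060.640 ≈ -0.194.
%ΔQ_x ≈ ε × %ΔP_y = -0.194 × (-17.2%) = 3.3%.

3.3%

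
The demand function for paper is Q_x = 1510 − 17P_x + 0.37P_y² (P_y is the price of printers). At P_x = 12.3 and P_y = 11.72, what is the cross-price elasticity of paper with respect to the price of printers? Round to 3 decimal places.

At P_x = 12.3 and P_y = 11.72: Q_x = 1351.723.
∂Q_x/∂P_y = 0.74P_y = 0.74(11.72) = 8.6728.
ε = (∂Q_x/∂P_y)(P_y/Q_x) = 8.6728 × (11.72/1351.723) ≈ 0.075.
ε > 0: substitutes.

0.075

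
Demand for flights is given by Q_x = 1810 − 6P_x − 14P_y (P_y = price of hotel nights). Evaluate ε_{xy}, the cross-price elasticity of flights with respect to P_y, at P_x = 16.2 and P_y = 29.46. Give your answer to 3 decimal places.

-0.317

At P_x = 16.2 and P_y = 29.46: Q_x = 1300.36.
∂Q_x/∂P_y = -14.
ε = (∂Q_x/∂P_y)(P_y/Q_x) = -14 × (29.46/1300.36) ≈ -0.317.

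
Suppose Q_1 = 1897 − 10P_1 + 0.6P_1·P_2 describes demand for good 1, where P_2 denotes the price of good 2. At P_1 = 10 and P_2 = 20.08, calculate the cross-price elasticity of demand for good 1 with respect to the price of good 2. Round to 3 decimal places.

At P_1 = 10 and P_2 = 20.08: Q_1 = 1917.48.
∂Q_1/∂P_2 = 0.6P_1 = 0.6(10) = 6.0000.
ε = (∂Q_1/∂P_2)(P_2/Q_1) = 6.0000 × (20.08/1917.48) ≈ 0.063.

0.063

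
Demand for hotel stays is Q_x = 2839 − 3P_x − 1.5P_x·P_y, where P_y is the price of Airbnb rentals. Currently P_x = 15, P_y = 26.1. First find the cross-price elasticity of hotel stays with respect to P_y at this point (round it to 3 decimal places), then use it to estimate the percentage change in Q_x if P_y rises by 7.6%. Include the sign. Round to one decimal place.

At P_x = 15, P_y = 26.1: Q_x = 2206.75.
∂Q_x/∂P_y = -1.5P_x = -22.5000.
ε = (∂Q_x/∂P_y)(P_y/Q_x) = -22.5000 × 26.1/2206.75 ≈ -0.266.
%ΔQ_x ≈ ε × %ΔP_y = -0.266 × (7.6%) = -2.0%.

-2.0%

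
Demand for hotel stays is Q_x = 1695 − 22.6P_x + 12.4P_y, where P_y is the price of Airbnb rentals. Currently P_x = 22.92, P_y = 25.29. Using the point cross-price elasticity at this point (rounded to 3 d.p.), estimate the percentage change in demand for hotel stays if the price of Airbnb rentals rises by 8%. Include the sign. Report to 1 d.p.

At P_x = 22.92, P_y = 25.29: Q_x = 1490.604.
∂Q_x/∂P_y = 12.4.
ε = (∂Q_x/∂P_y)(P_y/Q_x) = 12.4000 × 25.29/1490.604 ≈ 0.210.
%ΔQ_x ≈ ε × %ΔP_y = 0.210 × (8%) = 1.7%.

1.7%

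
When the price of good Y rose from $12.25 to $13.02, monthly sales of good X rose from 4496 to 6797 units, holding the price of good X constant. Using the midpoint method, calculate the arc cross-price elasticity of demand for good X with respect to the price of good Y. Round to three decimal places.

ΔQ_X = 6797 − 4496 = 2301; ΔP_Y = 13.02 − 12.25 = 0.77.
Midpoints: Q̄_X = 5646.5, P̄_Y = 12.63.
ε = (ΔQ_X/Q̄_X)/(ΔP_Y/P̄_Y) = (2301/5646.5)/(0.77/12.63) ≈ 6.687.

6.687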